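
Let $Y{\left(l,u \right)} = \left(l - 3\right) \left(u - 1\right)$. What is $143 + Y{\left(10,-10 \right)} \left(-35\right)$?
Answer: $2838$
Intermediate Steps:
$Y{\left(l,u \right)} = \left(-1 + u\right) \left(-3 + l\right)$ ($Y{\left(l,u \right)} = \left(-3 + l\right) \left(-1 + u\right) = \left(-1 + u\right) \left(-3 + l\right)$)
$143 + Y{\left(10,-10 \right)} \left(-35\right) = 143 + \left(3 - 10 - -30 + 10 \left(-10\right)\right) \left(-35\right) = 143 + \left(3 - 10 + 30 - 100\right) \left(-35\right) = 143 - -2695 = 143 + 2695 = 2838$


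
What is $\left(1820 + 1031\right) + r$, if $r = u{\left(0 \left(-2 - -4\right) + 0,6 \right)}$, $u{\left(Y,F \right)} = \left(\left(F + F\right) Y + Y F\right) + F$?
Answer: $2857$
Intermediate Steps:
$u{\left(Y,F \right)} = F + 3 F Y$ ($u{\left(Y,F \right)} = \left(2 F Y + F Y\right) + F = 3 F Y + F = F + 3 F Y$)
$r = 6$ ($r = 6 \left(1 + 3 \left(0 \left(-2 - -4\right) + 0\right)\right) = 6 \left(1 + 3 \left(0 \left(-2 + 4\right) + 0\right)\right) = 6 \left(1 + 3 \left(0 \cdot 2 + 0\right)\right) = 6 \left(1 + 3 \left(0 + 0\right)\right) = 6 \left(1 + 3 \cdot 0\right) = 6 \left(1 + 0\right) = 6 \cdot 1 = 6$)
$\left(1820 + 1031\right) + r = \left(1820 + 1031\right) + 6 = 2851 + 6 = 2857$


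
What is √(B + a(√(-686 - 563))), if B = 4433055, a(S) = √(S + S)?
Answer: √(4433055 + √2*1249^(¼)*√I) ≈ 2105.5 + 0.e-3*I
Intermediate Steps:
a(S) = √2*√S (a(S) = √(2*S) = √2*√S)
√(B + a(√(-686 - 563))) = √(4433055 + √2*√(√(-686 - 563))) = √(4433055 + √2*√(√(-1249))) = √(4433055 + √2*√(I*√1249)) = √(4433055 + √2*(1249^(¼)*√I)) = √(4433055 + √2*1249^(¼)*√I)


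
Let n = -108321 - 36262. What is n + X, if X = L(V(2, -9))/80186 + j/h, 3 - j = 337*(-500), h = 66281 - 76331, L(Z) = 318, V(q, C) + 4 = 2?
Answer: -58264254693779/402934650 ≈ -1.4460e+5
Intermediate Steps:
V(q, C) = -2 (V(q, C) = -4 + 2 = -2)
h = -10050
j = 168503 (j = 3 - 337*(-500) = 3 - 1*(-168500) = 3 + 168500 = 168503)
X = -6754192829/402934650 (X = 318/80186 + 168503/(-10050) = 318*(1/80186) + 168503*(-1/10050) = 159/40093 - 168503/10050 = -6754192829/402934650 ≈ -16.763)
n = -144583
n + X = -144583 - 6754192829/402934650 = -58264254693779/402934650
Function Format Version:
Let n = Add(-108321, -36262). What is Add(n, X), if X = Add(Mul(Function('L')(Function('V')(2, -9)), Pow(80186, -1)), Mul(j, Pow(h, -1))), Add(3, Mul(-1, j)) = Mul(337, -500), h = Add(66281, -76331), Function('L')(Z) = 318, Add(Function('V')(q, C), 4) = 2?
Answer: Rational(-58264254693779, 402934650) ≈ -1.4460e+5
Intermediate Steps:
Function('V')(q, C) = -2 (Function('V')(q, C) = Add(-4, 2) = -2)
h = -10050
j = 168503 (j = Add(3, Mul(-1, Mul(337, -500))) = Add(3, Mul(-1, -168500)) = Add(3, 168500) = 168503)
X = Rational(-6754192829, 402934650) (X = Add(Mul(318, Pow(80186, -1)), Mul(168503, Pow(-10050, -1))) = Add(Mul(318, Rational(1, 80186)), Mul(168503, Rational(-1, 10050))) = Add(Rational(159, 40093), Rational(-168503, 10050)) = Rational(-6754192829, 402934650) ≈ -16.763)
n = -144583
Add(n, X) = Add(-144583, Rational(-6754192829, 402934650)) = Rational(-58264254693779, 402934650)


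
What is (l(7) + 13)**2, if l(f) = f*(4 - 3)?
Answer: 400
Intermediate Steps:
l(f) = f (l(f) = f*1 = f)
(l(7) + 13)**2 = (7 + 13)**2 = 20**2 = 400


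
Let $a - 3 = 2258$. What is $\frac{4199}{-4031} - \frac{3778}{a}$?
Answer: $- \frac{24723057}{9114091} \approx -2.7126$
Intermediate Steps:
$a = 2261$ ($a = 3 + 2258 = 2261$)
$\frac{4199}{-4031} - \frac{3778}{a} = \frac{4199}{-4031} - \frac{3778}{2261} = 4199 \left(- \frac{1}{4031}\right) - \frac{3778}{2261} = - \frac{4199}{4031} - \frac{3778}{2261} = - \frac{24723057}{9114091}$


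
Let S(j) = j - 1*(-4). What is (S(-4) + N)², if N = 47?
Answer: 2209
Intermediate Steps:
S(j) = 4 + j (S(j) = j + 4 = 4 + j)
(S(-4) + N)² = ((4 - 4) + 47)² = (0 + 47)² = 47² = 2209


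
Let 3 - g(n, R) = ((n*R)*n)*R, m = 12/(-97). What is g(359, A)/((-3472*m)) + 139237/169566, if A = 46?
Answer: -747589603916453/1177466304 ≈ -6.3491e+5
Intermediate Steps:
m = -12/97 (m = 12*(-1/97) = -12/97 ≈ -0.12371)
g(n, R) = 3 - R**2*n**2 (g(n, R) = 3 - (n*R)*n*R = 3 - (R*n)*n*R = 3 - R*n**2*R = 3 - R**2*n**2)
g(359, A)/((-3472*m)) + 139237/169566 = (3 - 1*46**2*359**2)/((-3472*(-12/97))) + 139237/169566 = (3 - 1*2116*128881)/(41664/97) + 139237*(1/169566) = (3 - 272712196)*(97/41664) + 139237/169566 = -272712193*97/41664 + 139237/169566 = -26453082721/41664 + 139237/169566 = -747589603916453/1177466304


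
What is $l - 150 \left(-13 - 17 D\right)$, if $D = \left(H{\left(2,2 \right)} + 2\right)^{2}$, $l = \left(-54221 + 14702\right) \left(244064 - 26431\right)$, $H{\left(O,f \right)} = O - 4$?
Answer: $-8600636577$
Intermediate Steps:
$H{\left(O,f \right)} = -4 + O$
$l = -8600638527$ ($l = - 39519 \left(244064 - 26431\right) = \left(-39519\right) 217633 = -8600638527$)
$D = 0$ ($D = \left(\left(-4 + 2\right) + 2\right)^{2} = \left(-2 + 2\right)^{2} = 0^{2} = 0$)
$l - 150 \left(-13 - 17 D\right) = -8600638527 - 150 \left(-13 - 0\right) = -8600638527 - 150 \left(-13 + 0\right) = -8600638527 - -1950 = -8600638527 + 1950 = -8600636577$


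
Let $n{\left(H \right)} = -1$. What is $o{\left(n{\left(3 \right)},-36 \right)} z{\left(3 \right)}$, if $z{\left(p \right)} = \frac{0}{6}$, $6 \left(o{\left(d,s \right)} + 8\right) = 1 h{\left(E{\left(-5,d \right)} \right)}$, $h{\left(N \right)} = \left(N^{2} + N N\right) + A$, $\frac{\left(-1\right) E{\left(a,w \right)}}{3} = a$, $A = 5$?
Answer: $0$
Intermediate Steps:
$E{\left(a,w \right)} = - 3 a$
$h{\left(N \right)} = 5 + 2 N^{2}$ ($h{\left(N \right)} = \left(N^{2} + N N\right) + 5 = \left(N^{2} + N^{2}\right) + 5 = 2 N^{2} + 5 = 5 + 2 N^{2}$)
$o{\left(d,s \right)} = \frac{407}{6}$ ($o{\left(d,s \right)} = -8 + \frac{1 \left(5 + 2 \left(\left(-3\right) \left(-5\right)\right)^{2}\right)}{6} = -8 + \frac{1 \left(5 + 2 \cdot 15^{2}\right)}{6} = -8 + \frac{1 \left(5 + 2 \cdot 225\right)}{6} = -8 + \frac{1 \left(5 + 450\right)}{6} = -8 + \frac{1 \cdot 455}{6} = -8 + \frac{1}{6} \cdot 455 = -8 + \frac{455}{6} = \frac{407}{6}$)
$z{\left(p \right)} = 0$ ($z{\left(p \right)} = 0 \cdot \frac{1}{6} = 0$)
$o{\left(n{\left(3 \right)},-36 \right)} z{\left(3 \right)} = \frac{407}{6} \cdot 0 = 0$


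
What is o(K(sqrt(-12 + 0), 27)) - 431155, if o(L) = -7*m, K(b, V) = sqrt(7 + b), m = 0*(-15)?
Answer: -431155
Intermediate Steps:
m = 0
o(L) = 0 (o(L) = -7*0 = 0)
o(K(sqrt(-12 + 0), 27)) - 431155 = 0 - 431155 = -431155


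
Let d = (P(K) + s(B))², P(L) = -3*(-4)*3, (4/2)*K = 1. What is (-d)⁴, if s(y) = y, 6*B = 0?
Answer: 2821109907456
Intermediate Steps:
B = 0 (B = (⅙)*0 = 0)
K = ½ (K = (½)*1 = ½ ≈ 0.50000)
P(L) = 36 (P(L) = 12*3 = 36)
d = 1296 (d = (36 + 0)² = 36² = 1296)
(-d)⁴ = (-1*1296)⁴ = (-1296)⁴ = 2821109907456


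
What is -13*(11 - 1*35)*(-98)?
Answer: -30576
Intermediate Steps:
-13*(11 - 1*35)*(-98) = -13*(11 - 35)*(-98) = -13*(-24)*(-98) = 312*(-98) = -30576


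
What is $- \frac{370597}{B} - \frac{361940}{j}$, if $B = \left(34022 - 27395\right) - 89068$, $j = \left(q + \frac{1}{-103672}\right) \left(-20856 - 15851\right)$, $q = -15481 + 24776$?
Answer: $\frac{13111854927632346761}{2916104032221264093} \approx 4.4964$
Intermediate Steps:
$q = 9295$
$j = - \frac{35372011889973}{103672}$ ($j = \left(9295 + \frac{1}{-103672}\right) \left(-20856 - 15851\right) = \left(9295 - \frac{1}{103672}\right) \left(-36707\right) = \frac{963631239}{103672} \left(-36707\right) = - \frac{35372011889973}{103672} \approx -3.4119 \cdot 10^{8}$)
$B = -82441$ ($B = 6627 - 89068 = -82441$)
$- \frac{370597}{B} - \frac{361940}{j} = - \frac{370597}{-82441} - \frac{361940}{- \frac{35372011889973}{103672}} = \left(-370597\right) \left(- \frac{1}{82441}\right) - - \frac{37523043680}{35372011889973} = \frac{370597}{82441} + \frac{37523043680}{35372011889973} = \frac{13111854927632346761}{2916104032221264093}$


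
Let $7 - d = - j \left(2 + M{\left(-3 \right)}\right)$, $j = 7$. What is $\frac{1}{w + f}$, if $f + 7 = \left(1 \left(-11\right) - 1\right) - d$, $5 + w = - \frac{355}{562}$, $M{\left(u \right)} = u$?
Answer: $- \frac{562}{13843} \approx -0.040598$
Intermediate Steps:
$w = - \frac{3165}{562}$ ($w = -5 - \frac{355}{562} = - \frac{3165}{562} \approx -5.6317$)
$d = 0$ ($d = 7 - - 7 \left(2 - 3\right) = 7 - - 7 \left(-1\right) = 7 - \left(-1\right) \left(-7\right) = 7 - 7 = 0$)
$f = -19$ ($f = -7 + \left(\left(1 \left(-11\right) - 1\right) - 0\right) = -7 + \left(\left(-11 - 1\right) + 0\right) = -7 + \left(-12 + 0\right) = -7 - 12 = -19$)
$\frac{1}{w + f} = \frac{1}{- \frac{3165}{562} - 19} = \frac{1}{- \frac{13843}{562}} = - \frac{562}{13843}$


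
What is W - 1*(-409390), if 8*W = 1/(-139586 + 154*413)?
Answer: 248856718079/607872 ≈ 4.0939e+5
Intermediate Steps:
W = -1/607872 (W = 1/(8*(-139586 + 154*413)) = 1/(8*(-139586 + 63602)) = (⅛)/(-75984) = (⅛)*(-1/75984) = -1/607872 ≈ -1.6451e-6)
W - 1*(-409390) = -1/607872 - 1*(-409390) = -1/607872 + 409390 = 248856718079/607872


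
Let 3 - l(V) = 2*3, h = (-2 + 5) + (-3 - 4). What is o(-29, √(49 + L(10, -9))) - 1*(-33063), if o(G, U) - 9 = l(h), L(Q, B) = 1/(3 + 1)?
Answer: 33069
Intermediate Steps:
L(Q, B) = ¼ (L(Q, B) = 1/4 = ¼)
h = -4 (h = 3 - 7 = -4)
l(V) = -3 (l(V) = 3 - 2*3 = 3 - 1*6 = 3 - 6 = -3)
o(G, U) = 6 (o(G, U) = 9 - 3 = 6)
o(-29, √(49 + L(10, -9))) - 1*(-33063) = 6 - 1*(-33063) = 6 + 33063 = 33069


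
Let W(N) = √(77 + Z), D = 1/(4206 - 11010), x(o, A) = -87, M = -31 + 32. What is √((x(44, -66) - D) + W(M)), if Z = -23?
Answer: √(-12430887 + 428652*√6)/378 ≈ 8.9248*I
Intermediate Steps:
M = 1
D = -1/6804 (D = 1/(-6804) = -1/6804 ≈ -0.00014697)
W(N) = 3*√6 (W(N) = √(77 - 23) = √54 = 3*√6)
√((x(44, -66) - D) + W(M)) = √((-87 - 1*(-1/6804)) + 3*√6) = √((-87 + 1/6804) + 3*√6) = √(-591947/6804 + 3*√6)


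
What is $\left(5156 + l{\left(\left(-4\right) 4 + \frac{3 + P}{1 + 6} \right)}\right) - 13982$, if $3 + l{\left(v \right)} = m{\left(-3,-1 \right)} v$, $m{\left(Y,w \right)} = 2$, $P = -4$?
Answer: $- \frac{62029}{7} \approx -8861.3$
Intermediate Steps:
$l{\left(v \right)} = -3 + 2 v$
$\left(5156 + l{\left(\left(-4\right) 4 + \frac{3 + P}{1 + 6} \right)}\right) - 13982 = \left(5156 + \left(-3 + 2 \left(\left(-4\right) 4 + \frac{3 - 4}{1 + 6}\right)\right)\right) - 13982 = \left(5156 + \left(-3 + 2 \left(-16 - \frac{1}{7}\right)\right)\right) - 13982 = \left(5156 + \left(-3 + 2 \left(- \frac{113}{7}\right)\right)\right) - 13982 = \left(5156 - \frac{247}{7}\right) - 13982 = \frac{35845}{7} - 13982 = - \frac{62029}{7}$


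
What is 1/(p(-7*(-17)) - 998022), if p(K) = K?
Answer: -1/997903 ≈ -1.0021e-6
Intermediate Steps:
1/(p(-7*(-17)) - 998022) = 1/(-7*(-17) - 998022) = 1/(119 - 998022) = 1/(-997903) = -1/997903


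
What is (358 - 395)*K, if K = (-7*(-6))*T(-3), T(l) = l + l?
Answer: 9324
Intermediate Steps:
T(l) = 2*l
K = -252 (K = (-7*(-6))*(2*(-3)) = 42*(-6) = -252)
(358 - 395)*K = (358 - 395)*(-252) = -37*(-252) = 9324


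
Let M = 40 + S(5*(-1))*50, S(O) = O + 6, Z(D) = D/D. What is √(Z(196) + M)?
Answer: √91 ≈ 9.5394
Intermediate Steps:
Z(D) = 1
S(O) = 6 + O
M = 90 (M = 40 + (6 + 5*(-1))*50 = 40 + (6 - 5)*50 = 40 + 1*50 = 40 + 50 = 90)
√(Z(196) + M) = √(1 + 90) = √91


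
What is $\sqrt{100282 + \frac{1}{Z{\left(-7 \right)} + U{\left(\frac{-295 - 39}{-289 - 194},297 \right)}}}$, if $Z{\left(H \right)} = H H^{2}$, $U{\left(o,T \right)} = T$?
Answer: $\frac{\sqrt{212196666}}{46} \approx 316.67$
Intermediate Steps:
$Z{\left(H \right)} = H^{3}$
$\sqrt{100282 + \frac{1}{Z{\left(-7 \right)} + U{\left(\frac{-295 - 39}{-289 - 194},297 \right)}}} = \sqrt{100282 + \frac{1}{\left(-7\right)^{3} + 297}} = \sqrt{100282 + \frac{1}{-343 + 297}} = \sqrt{100282 + \frac{1}{-46}} = \sqrt{100282 - \frac{1}{46}} = \sqrt{\frac{4612971}{46}} = \frac{\sqrt{212196666}}{46}$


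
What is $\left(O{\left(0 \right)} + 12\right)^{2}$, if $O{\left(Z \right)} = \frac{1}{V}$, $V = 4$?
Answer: $\frac{2401}{16} \approx 150.06$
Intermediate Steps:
$O{\left(Z \right)} = \frac{1}{4}$
$\left(O{\left(0 \right)} + 12\right)^{2} = \left(\frac{1}{4} + 12\right)^{2} = \left(\frac{49}{4}\right)^{2} = \frac{2401}{16}$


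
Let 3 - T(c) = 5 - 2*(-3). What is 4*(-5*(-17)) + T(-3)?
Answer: 332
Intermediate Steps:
T(c) = -8 (T(c) = 3 - (5 - 2*(-3)) = 3 - (5 + 6) = 3 - 1*11 = 3 - 11 = -8)
4*(-5*(-17)) + T(-3) = 4*(-5*(-17)) - 8 = 4*85 - 8 = 340 - 8 = 332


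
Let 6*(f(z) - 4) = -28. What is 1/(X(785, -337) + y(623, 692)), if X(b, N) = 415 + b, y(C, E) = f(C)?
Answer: 3/3598 ≈ 0.00083380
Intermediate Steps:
f(z) = -2/3 (f(z) = 4 + (1/6)*(-28) = 4 - 14/3 = -2/3)
y(C, E) = -2/3
1/(X(785, -337) + y(623, 692)) = 1/((415 + 785) - 2/3) = 1/(1200 - 2/3) = 1/(3598/3) = 3/3598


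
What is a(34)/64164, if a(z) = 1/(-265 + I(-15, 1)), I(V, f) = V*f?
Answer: -1/17965920 ≈ -5.5661e-8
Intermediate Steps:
a(z) = -1/280 (a(z) = 1/(-265 - 15*1) = 1/(-265 - 15) = 1/(-280) = -1/280)
a(34)/64164 = -1/280/64164 = -1/280*1/64164 = -1/17965920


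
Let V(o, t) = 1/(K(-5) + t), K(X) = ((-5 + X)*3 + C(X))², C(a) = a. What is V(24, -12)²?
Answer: 1/1471369 ≈ 6.7964e-7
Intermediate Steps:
K(X) = (-15 + 4*X)² (K(X) = ((-5 + X)*3 + X)² = ((-15 + 3*X) + X)² = (-15 + 4*X)²)
V(o, t) = 1/(1225 + t) (V(o, t) = 1/((-15 + 4*(-5))² + t) = 1/((-15 - 20)² + t) = 1/((-35)² + t) = 1/(1225 + t))
V(24, -12)² = (1/(1225 - 12))² = (1/1213)² = 1/1471369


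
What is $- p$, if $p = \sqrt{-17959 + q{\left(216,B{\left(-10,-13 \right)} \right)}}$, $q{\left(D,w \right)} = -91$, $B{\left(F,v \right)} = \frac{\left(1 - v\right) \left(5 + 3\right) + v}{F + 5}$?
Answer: $- 95 i \sqrt{2} \approx - 134.35 i$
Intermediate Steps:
$B{\left(F,v \right)} = \frac{8 - 7 v}{5 + F}$ ($B{\left(F,v \right)} = \frac{\left(1 - v\right) 8 + v}{5 + F} = \frac{\left(8 - 8 v\right) + v}{5 + F} = \frac{8 - 7 v}{5 + F}$)
$p = 95 i \sqrt{2}$ ($p = \sqrt{-17959 - 91} = \sqrt{-18050} = 95 i \sqrt{2} \approx 134.35 i$)
$- p = - 95 i \sqrt{2}$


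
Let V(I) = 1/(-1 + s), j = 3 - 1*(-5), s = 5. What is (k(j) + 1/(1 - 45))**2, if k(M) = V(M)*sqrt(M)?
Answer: 969/1936 - sqrt(2)/44 ≈ 0.46838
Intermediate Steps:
j = 8 (j = 3 + 5 = 8)
V(I) = 1/4 (V(I) = 1/(-1 + 5) = 1/4)
k(M) = sqrt(M)/4
(k(j) + 1/(1 - 45))**2 = (sqrt(8)/4 + 1/(1 - 45))**2 = ((2*sqrt(2))/4 + 1/(-44))**2 = (sqrt(2)/2 - 1/44)**2 = (-1/44 + sqrt(2)/2)**2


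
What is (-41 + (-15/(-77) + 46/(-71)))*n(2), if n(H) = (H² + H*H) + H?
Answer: -2266240/5467 ≈ -414.53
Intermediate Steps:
n(H) = H + 2*H² (n(H) = (H² + H²) + H = 2*H² + H = H + 2*H²)
(-41 + (-15/(-77) + 46/(-71)))*n(2) = (-41 + (-15/(-77) + 46/(-71)))*(2*(1 + 2*2)) = (-41 + (-15*(-1/77) + 46*(-1/71)))*(2*(1 + 4)) = (-41 + (15/77 - 46/71))*(2*5) = (-41 - 2477/5467)*10 = -226624/5467*10 = -2266240/5467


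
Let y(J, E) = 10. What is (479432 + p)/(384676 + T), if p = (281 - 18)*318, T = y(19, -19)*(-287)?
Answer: 281533/190903 ≈ 1.4747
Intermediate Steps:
T = -2870 (T = 10*(-287) = -2870)
p = 83634 (p = 263*318 = 83634)
(479432 + p)/(384676 + T) = (479432 + 83634)/(384676 - 2870) = 563066/381806 = 563066*(1/381806) = 281533/190903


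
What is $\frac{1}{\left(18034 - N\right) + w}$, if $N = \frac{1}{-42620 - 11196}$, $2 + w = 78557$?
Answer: $\frac{53816}{5198033625} \approx 1.0353 \cdot 10^{-5}$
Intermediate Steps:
$w = 78555$ ($w = -2 + 78557 = 78555$)
$N = - \frac{1}{53816}$ ($N = \frac{1}{-53816} = - \frac{1}{53816} \approx -1.8582 \cdot 10^{-5}$)
$\frac{1}{\left(18034 - N\right) + w} = \frac{1}{\left(18034 - - \frac{1}{53816}\right) + 78555} = \frac{1}{\left(18034 + \frac{1}{53816}\right) + 78555} = \frac{1}{\frac{970517745}{53816} + 78555} = \frac{1}{\frac{5198033625}{53816}} = \frac{53816}{5198033625}$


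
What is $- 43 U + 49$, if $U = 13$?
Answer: $-510$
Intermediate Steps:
$- 43 U + 49 = \left(-43\right) 13 + 49 = -559 + 49 = -510$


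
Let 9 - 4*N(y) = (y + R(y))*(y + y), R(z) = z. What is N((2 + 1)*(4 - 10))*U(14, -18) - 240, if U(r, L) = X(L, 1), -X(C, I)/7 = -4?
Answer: -9249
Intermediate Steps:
X(C, I) = 28 (X(C, I) = -7*(-4) = 28)
U(r, L) = 28
N(y) = 9/4 - y² (N(y) = 9/4 - (y + y)*(y + y)/4 = 9/4 - 2*y*2*y/4 = 9/4 - y²)
N((2 + 1)*(4 - 10))*U(14, -18) - 240 = (9/4 - ((2 + 1)*(4 - 10))²)*28 - 240 = (9/4 - (3*(-6))²)*28 - 240 = (9/4 - 1*(-18)²)*28 - 240 = (9/4 - 1*324)*28 - 240 = (9/4 - 324)*28 - 240 = -1287/4*28 - 240 = -9009 - 240 = -9249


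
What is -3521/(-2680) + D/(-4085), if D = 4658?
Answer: 379969/2189560 ≈ 0.17354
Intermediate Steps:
-3521/(-2680) + D/(-4085) = -3521/(-2680) + 4658/(-4085) = -3521*(-1/2680) + 4658*(-1/4085) = 3521/2680 - 4658/4085 = 379969/2189560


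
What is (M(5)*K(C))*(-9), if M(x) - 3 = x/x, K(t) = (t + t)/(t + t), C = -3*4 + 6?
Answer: -36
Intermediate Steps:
C = -6 (C = -12 + 6 = -6)
K(t) = 1 (K(t) = (2*t)/((2*t)) = (2*t)*(1/(2*t)) = 1)
M(x) = 4 (M(x) = 3 + x/x = 3 + 1 = 4)
(M(5)*K(C))*(-9) = (4*1)*(-9) = 4*(-9) = -36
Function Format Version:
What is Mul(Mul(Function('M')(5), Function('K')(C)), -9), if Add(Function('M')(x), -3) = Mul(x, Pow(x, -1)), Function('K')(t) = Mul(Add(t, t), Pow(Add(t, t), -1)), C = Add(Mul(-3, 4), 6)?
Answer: -36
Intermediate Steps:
C = -6 (C = Add(-12, 6) = -6)
Function('K')(t) = 1 (Function('K')(t) = Mul(Mul(2, t), Pow(Mul(2, t), -1)) = Mul(Mul(2, t), Mul(Rational(1, 2), Pow(t, -1))) = 1)
Function('M')(x) = 4 (Function('M')(x) = Add(3, Mul(x, Pow(x, -1))) = Add(3, 1) = 4)
Mul(Mul(Function('M')(5), Function('K')(C)), -9) = Mul(Mul(4, 1), -9) = Mul(4, -9) = -36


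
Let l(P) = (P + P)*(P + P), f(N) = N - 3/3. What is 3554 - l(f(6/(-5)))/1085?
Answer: 96401766/27125 ≈ 3554.0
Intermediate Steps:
f(N) = -1 + N (f(N) = N - 3*1/3 = N - 1 = -1 + N)
l(P) = 4*P**2 (l(P) = (2*P)*(2*P) = 4*P**2)
3554 - l(f(6/(-5)))/1085 = 3554 - 4*(-1 + 6/(-5))**2/1085 = 3554 - 4*(-1 + 6*(-1/5))**2/1085 = 3554 - 4*(-1 - 6/5)**2/1085 = 3554 - 4*(-11/5)**2/1085 = 3554 - 4*(121/25)/1085 = 3554 - 484/(25*1085) = 3554 - 1*484/27125 = 3554 - 484/27125 = 96401766/27125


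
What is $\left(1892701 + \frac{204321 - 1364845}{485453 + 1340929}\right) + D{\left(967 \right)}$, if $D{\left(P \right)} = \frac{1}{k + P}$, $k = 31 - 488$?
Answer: $\frac{293827479871327}{155242470} \approx 1.8927 \cdot 10^{6}$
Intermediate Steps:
$k = -457$
$D{\left(P \right)} = \frac{1}{-457 + P}$
$\left(1892701 + \frac{204321 - 1364845}{485453 + 1340929}\right) + D{\left(967 \right)} = \left(1892701 + \frac{204321 - 1364845}{485453 + 1340929}\right) + \frac{1}{-457 + 967} = \left(1892701 - \frac{1160524}{1826382}\right) + \frac{1}{510} = \left(1892701 - \frac{580262}{913191}\right) + \frac{1}{510} = \frac{1728396938629}{913191} + \frac{1}{510} = \frac{293827479871327}{155242470}$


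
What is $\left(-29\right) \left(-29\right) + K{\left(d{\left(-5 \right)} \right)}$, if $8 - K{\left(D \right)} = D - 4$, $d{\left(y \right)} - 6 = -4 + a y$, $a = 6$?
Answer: $881$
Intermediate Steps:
$d{\left(y \right)} = 2 + 6 y$ ($d{\left(y \right)} = 6 + \left(-4 + 6 y\right) = 2 + 6 y$)
$K{\left(D \right)} = 12 - D$ ($K{\left(D \right)} = 8 - \left(D - 4\right) = 8 - \left(-4 + D\right) = 12 - D$)
$\left(-29\right) \left(-29\right) + K{\left(d{\left(-5 \right)} \right)} = \left(-29\right) \left(-29\right) + \left(12 - \left(2 + 6 \left(-5\right)\right)\right) = 841 + \left(12 - \left(2 - 30\right)\right) = 841 + \left(12 - -28\right) = 841 + \left(12 + 28\right) = 841 + 40 = 881$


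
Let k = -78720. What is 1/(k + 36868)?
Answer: -1/41852 ≈ -2.3894e-5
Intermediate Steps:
1/(k + 36868) = 1/(-78720 + 36868) = 1/(-41852) = -1/41852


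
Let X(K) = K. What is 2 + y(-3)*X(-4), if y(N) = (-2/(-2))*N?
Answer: 14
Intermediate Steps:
y(N) = N (y(N) = (-2*(-1/2))*N = 1*N = N)
2 + y(-3)*X(-4) = 2 - 3*(-4) = 2 + 12 = 14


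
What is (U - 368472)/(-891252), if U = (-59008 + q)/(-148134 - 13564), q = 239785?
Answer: 19860455411/48037888632 ≈ 0.41343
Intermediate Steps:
U = -180777/161698 (U = (-59008 + 239785)/(-148134 - 13564) = 180777/(-161698) = 180777*(-1/161698) = -180777/161698 ≈ -1.1180)
(U - 368472)/(-891252) = (-180777/161698 - 368472)/(-891252) = -59581366233/161698*(-1/891252) = 19860455411/48037888632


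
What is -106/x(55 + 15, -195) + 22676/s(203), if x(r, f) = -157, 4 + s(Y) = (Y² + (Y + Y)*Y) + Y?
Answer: 8342844/9720341 ≈ 0.85829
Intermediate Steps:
s(Y) = -4 + Y + 3*Y² (s(Y) = -4 + ((Y² + (Y + Y)*Y) + Y) = -4 + ((Y² + (2*Y)*Y) + Y) = -4 + ((Y² + 2*Y²) + Y) = -4 + (3*Y² + Y) = -4 + (Y + 3*Y²) = -4 + Y + 3*Y²)
-106/x(55 + 15, -195) + 22676/s(203) = -106/(-157) + 22676/(-4 + 203 + 3*203²) = -106*(-1/157) + 22676/(-4 + 203 + 3*41209) = 106/157 + 22676/(-4 + 203 + 123627) = 106/157 + 22676/123826 = 106/157 + 22676*(1/123826) = 106/157 + 11338/61913 = 8342844/9720341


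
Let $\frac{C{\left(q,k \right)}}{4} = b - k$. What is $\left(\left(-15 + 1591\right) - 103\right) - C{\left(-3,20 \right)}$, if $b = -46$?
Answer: $1737$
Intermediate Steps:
$C{\left(q,k \right)} = -184 - 4 k$ ($C{\left(q,k \right)} = 4 \left(-46 - k\right) = -184 - 4 k$)
$\left(\left(-15 + 1591\right) - 103\right) - C{\left(-3,20 \right)} = \left(\left(-15 + 1591\right) - 103\right) - \left(-184 - 80\right) = \left(1576 - 103\right) - \left(-184 - 80\right) = 1473 - -264 = 1473 + 264 = 1737$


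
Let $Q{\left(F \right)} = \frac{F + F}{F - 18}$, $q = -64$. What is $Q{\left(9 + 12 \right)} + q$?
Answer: $-50$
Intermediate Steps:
$Q{\left(F \right)} = \frac{2 F}{-18 + F}$
$Q{\left(9 + 12 \right)} + q = \frac{2 \left(9 + 12\right)}{-18 + \left(9 + 12\right)} - 64 = 2 \cdot 21 \frac{1}{-18 + 21} - 64 = 2 \cdot 21 \cdot \frac{1}{3} - 64 = 14 - 64 = -50$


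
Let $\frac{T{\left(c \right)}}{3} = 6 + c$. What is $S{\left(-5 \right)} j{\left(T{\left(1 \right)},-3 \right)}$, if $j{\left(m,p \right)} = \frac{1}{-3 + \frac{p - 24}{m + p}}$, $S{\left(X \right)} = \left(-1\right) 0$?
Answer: $0$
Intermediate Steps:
$T{\left(c \right)} = 18 + 3 c$ ($T{\left(c \right)} = 3 \left(6 + c\right) = 18 + 3 c$)
$S{\left(X \right)} = 0$
$j{\left(m,p \right)} = \frac{1}{-3 + \frac{-24 + p}{m + p}}$
$S{\left(-5 \right)} j{\left(T{\left(1 \right)},-3 \right)} = 0 \frac{- (18 + 3 \cdot 1) - -3}{24 + 2 \left(-3\right) + 3 \left(18 + 3 \cdot 1\right)} = 0 \frac{- (18 + 3) + 3}{24 - 6 + 3 \left(18 + 3\right)} = 0 \frac{\left(-1\right) 21 + 3}{24 - 6 + 3 \cdot 21} = 0 \frac{-21 + 3}{24 - 6 + 63} = 0 \cdot \frac{1}{81} \left(-18\right) = 0 \left(- \frac{2}{9}\right) = 0$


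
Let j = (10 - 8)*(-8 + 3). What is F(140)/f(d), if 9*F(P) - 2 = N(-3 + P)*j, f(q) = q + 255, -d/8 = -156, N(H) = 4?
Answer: -38/13527 ≈ -0.0028092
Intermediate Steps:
d = 1248 (d = -8*(-156) = 1248)
j = -10 (j = 2*(-5) = -10)
f(q) = 255 + q
F(P) = -38/9 (F(P) = 2/9 + (4*(-10))/9 = 2/9 + (⅑)*(-40) = 2/9 - 40/9 = -38/9)
F(140)/f(d) = -38/(9*(255 + 1248)) = -38/9/1503 = -38/9*1/1503 = -38/13527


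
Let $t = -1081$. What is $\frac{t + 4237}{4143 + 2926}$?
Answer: $\frac{3156}{7069} \approx 0.44646$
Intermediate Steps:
$\frac{t + 4237}{4143 + 2926} = \frac{-1081 + 4237}{4143 + 2926} = \frac{3156}{7069}$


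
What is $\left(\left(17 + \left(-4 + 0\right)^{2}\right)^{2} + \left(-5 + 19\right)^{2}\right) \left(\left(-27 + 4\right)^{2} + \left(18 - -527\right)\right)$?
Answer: $1380090$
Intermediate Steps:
$\left(\left(17 + \left(-4 + 0\right)^{2}\right)^{2} + \left(-5 + 19\right)^{2}\right) \left(\left(-27 + 4\right)^{2} + \left(18 - -527\right)\right) = \left(\left(17 + \left(-4\right)^{2}\right)^{2} + 14^{2}\right) \left(\left(-23\right)^{2} + \left(18 + 527\right)\right) = \left(\left(17 + 16\right)^{2} + 196\right) \left(529 + 545\right) = \left(33^{2} + 196\right) 1074 = \left(1089 + 196\right) 1074 = 1285 \cdot 1074 = 1380090$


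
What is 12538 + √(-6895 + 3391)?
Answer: 12538 + 4*I*√219 ≈ 12538.0 + 59.195*I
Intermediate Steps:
12538 + √(-6895 + 3391) = 12538 + √(-3504) = 12538 + 4*I*√219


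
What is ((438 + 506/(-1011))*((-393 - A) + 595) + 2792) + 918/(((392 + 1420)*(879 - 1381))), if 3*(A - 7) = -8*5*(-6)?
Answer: 8139405146885/153271644 ≈ 53104.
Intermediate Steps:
A = 87 (A = 7 + (-8*5*(-6))/3 = 7 + (-40*(-6))/3 = 7 + (⅓)*240 = 7 + 80 = 87)
((438 + 506/(-1011))*((-393 - A) + 595) + 2792) + 918/(((392 + 1420)*(879 - 1381))) = ((438 + 506/(-1011))*((-393 - 1*87) + 595) + 2792) + 918/(((392 + 1420)*(879 - 1381))) = ((438 + 506*(-1/1011))*((-393 - 87) + 595) + 2792) + 918/((1812*(-502))) = ((438 - 506/1011)*(-480 + 595) + 2792) + 918/(-909624) = ((442312/1011)*115 + 2792) + 918*(-1/909624) = (50865880/1011 + 2792) - 153/151604 = 53688592/1011 - 153/151604 = 8139405146885/153271644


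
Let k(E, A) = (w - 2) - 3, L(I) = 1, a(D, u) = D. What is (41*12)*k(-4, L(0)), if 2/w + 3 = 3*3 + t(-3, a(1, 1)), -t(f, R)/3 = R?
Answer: -2132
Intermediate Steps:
t(f, R) = -3*R
w = 2/3 (w = 2/(-3 + (3*3 - 3*1)) = 2/(-3 + (9 - 3)) = 2/(-3 + 6) = 2/3 ≈ 0.66667)
k(E, A) = -13/3 (k(E, A) = (2/3 - 2) - 3 = -4/3 - 3 = -13/3)
(41*12)*k(-4, L(0)) = (41*12)*(-13/3) = 492*(-13/3) = -2132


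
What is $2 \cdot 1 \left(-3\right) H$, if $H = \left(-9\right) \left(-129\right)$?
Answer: $-6966$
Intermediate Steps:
$H = 1161$
$2 \cdot 1 \left(-3\right) H = 2 \cdot 1 \left(-3\right) 1161 = 2 \left(-3\right) 1161 = \left(-6\right) 1161 = -6966$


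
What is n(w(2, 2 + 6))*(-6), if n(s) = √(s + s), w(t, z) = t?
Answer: -12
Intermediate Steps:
n(s) = √2*√s (n(s) = √(2*s) = √2*√s)
n(w(2, 2 + 6))*(-6) = (√2*√2)*(-6) = 2*(-6) = -12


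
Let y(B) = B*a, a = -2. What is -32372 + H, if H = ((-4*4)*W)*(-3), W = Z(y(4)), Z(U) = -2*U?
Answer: -31604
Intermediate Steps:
y(B) = -2*B (y(B) = B*(-2) = -2*B)
W = 16 (W = -(-4)*4 = -2*(-8) = 16)
H = 768 (H = (-4*4*16)*(-3) = -16*16*(-3) = -256*(-3) = 768)
-32372 + H = -32372 + 768 = -31604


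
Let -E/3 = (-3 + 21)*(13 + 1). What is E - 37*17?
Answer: -1385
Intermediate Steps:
E = -756 (E = -3*(-3 + 21)*(13 + 1) = -54*14 = -3*252 = -756)
E - 37*17 = -756 - 37*17 = -756 - 629 = -1385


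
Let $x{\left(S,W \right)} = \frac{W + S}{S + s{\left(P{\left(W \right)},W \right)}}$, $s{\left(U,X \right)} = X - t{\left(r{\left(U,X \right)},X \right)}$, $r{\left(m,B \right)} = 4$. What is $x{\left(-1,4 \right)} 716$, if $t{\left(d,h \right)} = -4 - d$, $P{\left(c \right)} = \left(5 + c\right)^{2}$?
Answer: $\frac{2148}{11} \approx 195.27$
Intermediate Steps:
$s{\left(U,X \right)} = 8 + X$ ($s{\left(U,X \right)} = X - \left(-4 - 4\right) = X - -8 = X + 8 = 8 + X$)
$x{\left(S,W \right)} = \frac{S + W}{8 + S + W}$ ($x{\left(S,W \right)} = \frac{W + S}{S + \left(8 + W\right)} = \frac{S + W}{8 + S + W}$)
$x{\left(-1,4 \right)} 716 = \frac{-1 + 4}{8 - 1 + 4} \cdot 716 = \frac{1}{11} \cdot 3 \cdot 716 = \frac{3}{11} \cdot 716 = \frac{2148}{11}$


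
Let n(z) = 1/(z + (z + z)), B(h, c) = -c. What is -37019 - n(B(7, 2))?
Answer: -222113/6 ≈ -37019.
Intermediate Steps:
n(z) = 1/(3*z) (n(z) = 1/(z + 2*z) = 1/(3*z))
-37019 - n(B(7, 2)) = -37019 - 1/(3*((-1*2))) = -37019 - 1/(3*(-2)) = -37019 - (-1)/(3*2) = -37019 - 1*(-⅙) = -37019 + ⅙ = -222113/6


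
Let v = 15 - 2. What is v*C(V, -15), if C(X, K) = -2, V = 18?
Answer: -26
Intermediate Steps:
v = 13
v*C(V, -15) = 13*(-2) = -26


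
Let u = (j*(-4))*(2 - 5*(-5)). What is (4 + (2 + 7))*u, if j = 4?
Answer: -5616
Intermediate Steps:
u = -432 (u = (4*(-4))*(2 - 5*(-5)) = -16*(2 + 25) = -16*27 = -432)
(4 + (2 + 7))*u = (4 + (2 + 7))*(-432) = (4 + 9)*(-432) = 13*(-432) = -5616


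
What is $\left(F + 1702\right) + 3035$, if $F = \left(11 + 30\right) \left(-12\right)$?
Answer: $4245$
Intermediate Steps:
$F = -492$ ($F = 41 \left(-12\right) = -492$)
$\left(F + 1702\right) + 3035 = \left(-492 + 1702\right) + 3035 = 1210 + 3035 = 4245$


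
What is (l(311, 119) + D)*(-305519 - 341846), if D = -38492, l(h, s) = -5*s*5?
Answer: 26844284455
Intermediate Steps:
l(h, s) = -25*s
(l(311, 119) + D)*(-305519 - 341846) = (-25*119 - 38492)*(-305519 - 341846) = (-2975 - 38492)*(-647365) = -41467*(-647365) = 26844284455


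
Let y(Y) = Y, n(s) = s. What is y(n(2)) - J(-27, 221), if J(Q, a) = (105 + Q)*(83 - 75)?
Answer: -622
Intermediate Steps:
J(Q, a) = 840 + 8*Q (J(Q, a) = (105 + Q)*8 = 840 + 8*Q)
y(n(2)) - J(-27, 221) = 2 - (840 + 8*(-27)) = 2 - (840 - 216) = 2 - 1*624 = 2 - 624 = -622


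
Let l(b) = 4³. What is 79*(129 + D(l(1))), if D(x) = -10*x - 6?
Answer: -40843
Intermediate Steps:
l(b) = 64
D(x) = -6 - 10*x
79*(129 + D(l(1))) = 79*(129 + (-6 - 10*64)) = 79*(129 + (-6 - 640)) = 79*(129 - 646) = 79*(-517) = -40843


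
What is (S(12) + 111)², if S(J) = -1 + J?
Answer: 14884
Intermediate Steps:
(S(12) + 111)² = ((-1 + 12) + 111)² = (11 + 111)² = 122² = 14884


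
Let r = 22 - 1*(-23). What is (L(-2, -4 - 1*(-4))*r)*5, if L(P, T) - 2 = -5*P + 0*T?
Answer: 2700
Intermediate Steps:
L(P, T) = 2 - 5*P (L(P, T) = 2 + (-5*P + 0*T) = 2 + (-5*P + 0) = 2 - 5*P)
r = 45 (r = 22 + 23 = 45)
(L(-2, -4 - 1*(-4))*r)*5 = ((2 - 5*(-2))*45)*5 = ((2 + 10)*45)*5 = (12*45)*5 = 540*5 = 2700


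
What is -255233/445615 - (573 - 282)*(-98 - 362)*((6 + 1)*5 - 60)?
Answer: -1491250852733/445615 ≈ -3.3465e+6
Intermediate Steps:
-255233/445615 - (573 - 282)*(-98 - 362)*((6 + 1)*5 - 60) = -255233*1/445615 - 291*(-460)*(7*5 - 60) = -255233/445615 - (-133860)*(35 - 60) = -255233/445615 - (-133860)*(-25) = -255233/445615 - 1*3346500 = -255233/445615 - 3346500 = -1491250852733/445615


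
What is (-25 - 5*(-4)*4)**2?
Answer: 3025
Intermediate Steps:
(-25 - 5*(-4)*4)**2 = (-25 + 20*4)**2 = (-25 + 80)**2 = 55**2 = 3025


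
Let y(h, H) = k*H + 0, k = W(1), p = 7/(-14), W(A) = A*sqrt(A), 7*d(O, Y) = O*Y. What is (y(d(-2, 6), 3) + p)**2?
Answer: 25/4 ≈ 6.2500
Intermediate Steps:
d(O, Y) = O*Y/7 (d(O, Y) = (O*Y)/7 = O*Y/7)
W(A) = A**(3/2)
p = -1/2 (p = 7*(-1/14) = -1/2 ≈ -0.50000)
k = 1 (k = 1**(3/2) = 1)
y(h, H) = H (y(h, H) = 1*H + 0 = H + 0 = H)
(y(d(-2, 6), 3) + p)**2 = (3 - 1/2)**2 = (5/2)**2 = 25/4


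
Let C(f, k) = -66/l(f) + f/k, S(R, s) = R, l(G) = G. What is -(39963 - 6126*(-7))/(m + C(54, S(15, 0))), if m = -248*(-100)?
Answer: -3728025/1116107 ≈ -3.3402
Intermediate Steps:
m = 24800
C(f, k) = -66/f + f/k
-(39963 - 6126*(-7))/(m + C(54, S(15, 0))) = -(39963 - 6126*(-7))/(24800 + (-66/54 + 54/15)) = -(39963 + 42882)/(24800 + (-66*1/54 + 54*(1/15))) = -82845/(24800 + (-11/9 + 18/5)) = -82845/(24800 + 107/45) = -82845/1116107/45 = -82845*45/1116107 = -1*3728025/1116107 = -3728025/1116107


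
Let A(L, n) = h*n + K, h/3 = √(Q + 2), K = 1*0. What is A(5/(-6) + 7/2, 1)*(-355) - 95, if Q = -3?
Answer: -95 - 1065*I ≈ -95.0 - 1065.0*I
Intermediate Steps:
K = 0
h = 3*I (h = 3*√(-3 + 2) = 3*√(-1) = 3*I ≈ 3.0*I)
A(L, n) = 3*I*n (A(L, n) = (3*I)*n + 0 = 3*I*n + 0 = 3*I*n)
A(5/(-6) + 7/2, 1)*(-355) - 95 = (3*I*1)*(-355) - 95 = (3*I)*(-355) - 95 = -1065*I - 95 = -95 - 1065*I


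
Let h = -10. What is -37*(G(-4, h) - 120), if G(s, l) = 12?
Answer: 3996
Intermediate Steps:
-37*(G(-4, h) - 120) = -37*(12 - 120) = -37*(-108) = 3996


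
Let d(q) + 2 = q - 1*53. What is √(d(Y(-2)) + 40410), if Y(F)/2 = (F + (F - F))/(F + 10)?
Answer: √161418/2 ≈ 200.88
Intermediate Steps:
Y(F) = 2*F/(10 + F) (Y(F) = 2*((F + (F - F))/(F + 10)) = 2*((F + 0)/(10 + F)) = 2*(F/(10 + F)) = 2*F/(10 + F))
d(q) = -55 + q (d(q) = -2 + (q - 1*53) = -2 + (q - 53) = -2 + (-53 + q) = -55 + q)
√(d(Y(-2)) + 40410) = √((-55 + 2*(-2)/(10 - 2)) + 40410) = √((-55 + 2*(-2)/8) + 40410) = √((-55 + 2*(-2)*(⅛)) + 40410) = √((-55 - ½) + 40410) = √(-111/2 + 40410) = √(80709/2) = √161418/2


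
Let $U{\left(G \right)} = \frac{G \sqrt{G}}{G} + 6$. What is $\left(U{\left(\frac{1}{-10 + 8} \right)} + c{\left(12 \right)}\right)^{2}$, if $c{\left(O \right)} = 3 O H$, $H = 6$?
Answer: $\frac{\left(444 + i \sqrt{2}\right)^{2}}{4} \approx 49284.0 + 313.96 i$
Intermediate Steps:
$U{\left(G \right)} = 6 + \sqrt{G}$ ($U{\left(G \right)} = \frac{G^{\frac{3}{2}}}{G} + 6 = \sqrt{G} + 6 = 6 + \sqrt{G}$)
$c{\left(O \right)} = 18 O$ ($c{\left(O \right)} = 3 O 6 = 18 O$)
$\left(U{\left(\frac{1}{-10 + 8} \right)} + c{\left(12 \right)}\right)^{2} = \left(\left(6 + \sqrt{\frac{1}{-10 + 8}}\right) + 18 \cdot 12\right)^{2} = \left(\left(6 + \sqrt{\frac{1}{-2}}\right) + 216\right)^{2} = \left(\left(6 + \sqrt{- \frac{1}{2}}\right) + 216\right)^{2} = \left(\left(6 + \frac{i \sqrt{2}}{2}\right) + 216\right)^{2} = \left(222 + \frac{i \sqrt{2}}{2}\right)^{2}$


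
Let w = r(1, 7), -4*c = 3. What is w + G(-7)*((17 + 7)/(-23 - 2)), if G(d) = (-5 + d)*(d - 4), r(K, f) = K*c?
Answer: -12747/100 ≈ -127.47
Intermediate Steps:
c = -3/4 (c = -1/4*3 = -3/4 ≈ -0.75000)
r(K, f) = -3*K/4 (r(K, f) = K*(-3/4) = -3*K/4)
w = -3/4 (w = -3/4*1 = -3/4 ≈ -0.75000)
G(d) = (-5 + d)*(-4 + d)
w + G(-7)*((17 + 7)/(-23 - 2)) = -3/4 + (20 + (-7)**2 - 9*(-7))*((17 + 7)/(-23 - 2)) = -3/4 + (20 + 49 + 63)*(24/(-25)) = -3/4 + 132*(24*(-1/25)) = -3/4 + 132*(-24/25) = -3/4 - 3168/25 = -12747/100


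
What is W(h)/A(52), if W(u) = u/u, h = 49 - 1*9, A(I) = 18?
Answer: 1/18 ≈ 0.055556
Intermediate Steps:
h = 40 (h = 49 - 9 = 40)
W(u) = 1
W(h)/A(52) = 1/18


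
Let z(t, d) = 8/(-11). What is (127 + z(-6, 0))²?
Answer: 1929321/121 ≈ 15945.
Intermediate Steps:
z(t, d) = -8/11 (z(t, d) = 8*(-1/11) = -8/11)
(127 + z(-6, 0))² = (127 - 8/11)² = (1389/11)² = 1929321/121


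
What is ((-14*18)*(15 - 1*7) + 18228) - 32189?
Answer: -15977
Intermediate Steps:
((-14*18)*(15 - 1*7) + 18228) - 32189 = (-252*(15 - 7) + 18228) - 32189 = (-252*8 + 18228) - 32189 = (-2016 + 18228) - 32189 = 16212 - 32189 = -15977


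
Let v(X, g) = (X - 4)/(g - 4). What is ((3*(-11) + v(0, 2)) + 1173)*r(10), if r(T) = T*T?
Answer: 114200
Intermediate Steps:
r(T) = T**2
v(X, g) = (-4 + X)/(-4 + g)
((3*(-11) + v(0, 2)) + 1173)*r(10) = ((3*(-11) + (-4 + 0)/(-4 + 2)) + 1173)*10**2 = ((-33 - 4/(-2)) + 1173)*100 = ((-33 - 1/2*(-4)) + 1173)*100 = ((-33 + 2) + 1173)*100 = (-31 + 1173)*100 = 1142*100 = 114200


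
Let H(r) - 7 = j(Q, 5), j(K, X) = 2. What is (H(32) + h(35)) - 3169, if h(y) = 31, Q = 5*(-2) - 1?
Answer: -3129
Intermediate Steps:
Q = -11 (Q = -10 - 1 = -11)
H(r) = 9 (H(r) = 7 + 2 = 9)
(H(32) + h(35)) - 3169 = (9 + 31) - 3169 = 40 - 3169 = -3129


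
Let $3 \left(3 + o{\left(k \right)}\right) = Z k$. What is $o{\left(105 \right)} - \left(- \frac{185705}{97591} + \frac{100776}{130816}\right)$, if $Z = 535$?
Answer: $\frac{2298348097649}{122754464} \approx 18723.0$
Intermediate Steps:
$o{\left(k \right)} = -3 + \frac{535 k}{3}$
$o{\left(105 \right)} - \left(- \frac{185705}{97591} + \frac{100776}{130816}\right) = \left(-3 + \frac{535}{3} \cdot 105\right) - \left(- \frac{185705}{97591} + \frac{100776}{130816}\right) = \left(-3 + 18725\right) - \left(\left(-185705\right) \frac{1}{97591} + 100776 \cdot \frac{1}{130816}\right) = 18722 - \left(- \frac{14285}{7507} + \frac{12597}{16352}\right) = 18722 - - \frac{139022641}{122754464} = 18722 + \frac{139022641}{122754464} = \frac{2298348097649}{122754464}$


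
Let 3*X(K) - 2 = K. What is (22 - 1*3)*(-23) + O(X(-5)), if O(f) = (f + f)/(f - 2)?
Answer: -1309/3 ≈ -436.33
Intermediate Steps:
X(K) = ⅔ + K/3
O(f) = 2*f/(-2 + f) (O(f) = (2*f)/(-2 + f) = 2*f/(-2 + f))
(22 - 1*3)*(-23) + O(X(-5)) = (22 - 1*3)*(-23) + 2*(⅔ + (⅓)*(-5))/(-2 + (⅔ + (⅓)*(-5))) = (22 - 3)*(-23) + 2*(⅔ - 5/3)/(-2 + (⅔ - 5/3)) = 19*(-23) + 2*(-1)/(-2 - 1) = -437 + 2*(-1)/(-3) = -437 + 2*(-1)*(-⅓) = -437 + ⅔ = -1309/3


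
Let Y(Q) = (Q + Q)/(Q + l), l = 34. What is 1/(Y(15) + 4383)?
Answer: 49/214797 ≈ 0.00022812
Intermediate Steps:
Y(Q) = 2*Q/(34 + Q) (Y(Q) = (Q + Q)/(Q + 34) = (2*Q)/(34 + Q) = 2*Q/(34 + Q))
1/(Y(15) + 4383) = 1/(2*15/(34 + 15) + 4383) = 1/(2*15/49 + 4383) = 1/(2*15*(1/49) + 4383) = 1/(30/49 + 4383) = 1/(214797/49) = 49/214797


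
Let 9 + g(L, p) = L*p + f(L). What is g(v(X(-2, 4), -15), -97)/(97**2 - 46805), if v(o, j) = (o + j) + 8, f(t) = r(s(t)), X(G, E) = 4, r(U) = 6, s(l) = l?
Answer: -72/9349 ≈ -0.0077014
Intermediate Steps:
f(t) = 6
v(o, j) = 8 + j + o (v(o, j) = (j + o) + 8 = 8 + j + o)
g(L, p) = -3 + L*p (g(L, p) = -9 + (L*p + 6) = -9 + (6 + L*p) = -3 + L*p)
g(v(X(-2, 4), -15), -97)/(97**2 - 46805) = (-3 + (8 - 15 + 4)*(-97))/(97**2 - 46805) = (-3 - 3*(-97))/(9409 - 46805) = (-3 + 291)/(-37396) = 288*(-1/37396) = -72/9349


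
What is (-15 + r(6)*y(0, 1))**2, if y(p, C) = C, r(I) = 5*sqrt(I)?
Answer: 375 - 150*sqrt(6) ≈ 7.5765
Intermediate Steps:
(-15 + r(6)*y(0, 1))**2 = (-15 + (5*sqrt(6))*1)**2 = (-15 + 5*sqrt(6))**2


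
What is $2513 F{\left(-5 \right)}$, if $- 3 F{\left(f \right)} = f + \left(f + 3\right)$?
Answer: $\frac{17591}{3} \approx 5863.7$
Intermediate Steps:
$F{\left(f \right)} = -1 - \frac{2 f}{3}$ ($F{\left(f \right)} = - \frac{f + \left(f + 3\right)}{3} = - \frac{f + \left(3 + f\right)}{3} = - \frac{3 + 2 f}{3} = -1 - \frac{2 f}{3}$)
$2513 F{\left(-5 \right)} = 2513 \left(-1 - - \frac{10}{3}\right) = 2513 \left(-1 + \frac{10}{3}\right) = 2513 \cdot \frac{7}{3} = \frac{17591}{3}$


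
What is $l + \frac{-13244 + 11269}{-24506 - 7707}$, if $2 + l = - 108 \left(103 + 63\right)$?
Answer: $- \frac{577577115}{32213} \approx -17930.0$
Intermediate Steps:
$l = -17930$ ($l = -2 - 108 \left(103 + 63\right) = -2 - 17928 = -17930$)
$l + \frac{-13244 + 11269}{-24506 - 7707} = -17930 + \frac{-13244 + 11269}{-24506 - 7707} = -17930 - \frac{1975}{-32213} = -17930 - - \frac{1975}{32213} = -17930 + \frac{1975}{32213} = - \frac{577577115}{32213}$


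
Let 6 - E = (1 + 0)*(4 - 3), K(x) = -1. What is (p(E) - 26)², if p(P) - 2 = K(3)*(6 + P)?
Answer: 1225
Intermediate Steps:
E = 5 (E = 6 - (1 + 0)*(4 - 3) = 6 - 1 = 5)
p(P) = -4 - P (p(P) = 2 - (6 + P) = 2 + (-6 - P) = -4 - P)
(p(E) - 26)² = ((-4 - 1*5) - 26)² = ((-4 - 5) - 26)² = (-9 - 26)² = (-35)² = 1225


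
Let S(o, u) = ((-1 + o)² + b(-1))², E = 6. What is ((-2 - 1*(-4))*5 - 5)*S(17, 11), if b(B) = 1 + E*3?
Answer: 378125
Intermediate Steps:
b(B) = 19 (b(B) = 1 + 6*3 = 1 + 18 = 19)
S(o, u) = (19 + (-1 + o)²)² (S(o, u) = ((-1 + o)² + 19)² = (19 + (-1 + o)²)²)
((-2 - 1*(-4))*5 - 5)*S(17, 11) = ((-2 - 1*(-4))*5 - 5)*(19 + (-1 + 17)²)² = ((-2 + 4)*5 - 5)*(19 + 16²)² = (2*5 - 5)*(19 + 256)² = (10 - 5)*275² = 5*75625 = 378125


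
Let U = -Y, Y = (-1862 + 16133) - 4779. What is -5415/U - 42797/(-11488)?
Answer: 39036387/9087008 ≈ 4.2958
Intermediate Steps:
Y = 9492 (Y = 14271 - 4779 = 9492)
U = -9492 (U = -1*9492 = -9492)
-5415/U - 42797/(-11488) = -5415/(-9492) - 42797/(-11488) = -5415*(-1/9492) - 42797*(-1/11488) = 1805/3164 + 42797/11488 = 39036387/9087008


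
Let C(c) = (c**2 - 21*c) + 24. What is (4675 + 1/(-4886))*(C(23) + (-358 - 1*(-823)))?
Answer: 12220496215/4886 ≈ 2.5011e+6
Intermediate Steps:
C(c) = 24 + c**2 - 21*c
(4675 + 1/(-4886))*(C(23) + (-358 - 1*(-823))) = (4675 + 1/(-4886))*((24 + 23**2 - 21*23) + (-358 - 1*(-823))) = (4675 - 1/4886)*((24 + 529 - 483) + (-358 + 823)) = 22842049*(70 + 465)/4886 = (22842049/4886)*535 = 12220496215/4886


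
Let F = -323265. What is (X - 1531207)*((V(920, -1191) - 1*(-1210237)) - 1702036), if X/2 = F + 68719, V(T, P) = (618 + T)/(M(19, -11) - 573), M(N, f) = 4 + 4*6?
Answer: 546865407285907/545 ≈ 1.0034e+12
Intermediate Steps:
M(N, f) = 28 (M(N, f) = 4 + 24 = 28)
V(T, P) = -618/545 - T/545 (V(T, P) = (618 + T)/(28 - 573) = (618 + T)/(-545) = (618 + T)*(-1/545) = -618/545 - T/545)
X = -509092 (X = 2*(-323265 + 68719) = 2*(-254546) = -509092)
(X - 1531207)*((V(920, -1191) - 1*(-1210237)) - 1702036) = (-509092 - 1531207)*(((-618/545 - 1/545*920) - 1*(-1210237)) - 1702036) = -2040299*(((-618/545 - 184/109) + 1210237) - 1702036) = -2040299*((-1538/545 + 1210237) - 1702036) = -2040299*(659577627/545 - 1702036) = -2040299*(-268031993/545) = 546865407285907/545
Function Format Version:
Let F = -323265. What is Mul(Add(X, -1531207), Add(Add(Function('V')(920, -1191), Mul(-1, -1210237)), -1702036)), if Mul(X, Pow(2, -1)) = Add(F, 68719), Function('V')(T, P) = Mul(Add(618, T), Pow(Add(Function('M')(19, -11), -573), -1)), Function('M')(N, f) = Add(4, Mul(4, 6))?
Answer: Rational(546865407285907, 545) ≈ 1.0034e+12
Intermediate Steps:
Function('M')(N, f) = 28 (Function('M')(N, f) = Add(4, 24) = 28)
Function('V')(T, P) = Add(Rational(-618, 545), Mul(Rational(-1, 545), T)) (Function('V')(T, P) = Mul(Add(618, T), Pow(Add(28, -573), -1)) = Mul(Add(618, T), Pow(-545, -1)) = Mul(Add(618, T), Rational(-1, 545)) = Add(Rational(-618, 545), Mul(Rational(-1, 545), T)))
X = -509092 (X = Mul(2, Add(-323265, 68719)) = Mul(2, -254546) = -509092)
Mul(Add(X, -1531207), Add(Add(Function('V')(920, -1191), Mul(-1, -1210237)), -1702036)) = Mul(Add(-509092, -1531207), Add(Add(Add(Rational(-618, 545), Mul(Rational(-1, 545), 920)), Mul(-1, -1210237)), -1702036)) = Mul(-2040299, Add(Add(Add(Rational(-618, 545), Rational(-184, 109)), 1210237), -1702036)) = Mul(-2040299, Add(Add(Rational(-1538, 545), 1210237), -1702036)) = Mul(-2040299, Add(Rational(659577627, 545), -1702036)) = Mul(-2040299, Rational(-268031993, 545)) = Rational(546865407285907, 545)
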